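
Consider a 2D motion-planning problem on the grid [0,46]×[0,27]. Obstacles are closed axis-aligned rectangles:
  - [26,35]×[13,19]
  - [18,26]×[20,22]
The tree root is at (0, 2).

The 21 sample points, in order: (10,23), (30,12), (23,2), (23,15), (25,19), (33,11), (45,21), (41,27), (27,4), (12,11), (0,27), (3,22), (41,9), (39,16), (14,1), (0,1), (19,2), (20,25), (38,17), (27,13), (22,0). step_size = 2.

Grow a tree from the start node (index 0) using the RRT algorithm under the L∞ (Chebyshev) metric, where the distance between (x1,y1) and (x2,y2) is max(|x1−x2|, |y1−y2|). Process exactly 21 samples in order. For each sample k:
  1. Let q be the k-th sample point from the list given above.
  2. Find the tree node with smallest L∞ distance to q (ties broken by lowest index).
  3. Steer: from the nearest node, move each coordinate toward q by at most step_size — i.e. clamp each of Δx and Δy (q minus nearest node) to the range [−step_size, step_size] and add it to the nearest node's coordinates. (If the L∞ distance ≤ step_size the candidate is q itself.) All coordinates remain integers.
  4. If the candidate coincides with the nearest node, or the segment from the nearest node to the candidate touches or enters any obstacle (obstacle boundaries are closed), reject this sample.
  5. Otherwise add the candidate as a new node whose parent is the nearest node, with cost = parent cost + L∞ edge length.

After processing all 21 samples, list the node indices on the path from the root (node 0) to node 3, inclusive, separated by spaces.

1. q=(10,23) nearest=0 d=21 new=(2,4) → add node 1 parent=0 cost=2
2. q=(30,12) nearest=1 d=28 new=(4,6) → add node 2 parent=1 cost=4
3. q=(23,2) nearest=2 d=19 new=(6,4) → add node 3 parent=2 cost=6
4. q=(23,15) nearest=3 d=17 new=(8,6) → add node 4 parent=3 cost=8
5. q=(25,19) nearest=4 d=17 new=(10,8) → add node 5 parent=4 cost=10
6. q=(33,11) nearest=5 d=23 new=(12,10) → add node 6 parent=5 cost=12
7. q=(45,21) nearest=6 d=33 new=(14,12) → add node 7 parent=6 cost=14
8. q=(41,27) nearest=7 d=27 new=(16,14) → add node 8 parent=7 cost=16
9. q=(27,4) nearest=8 d=11 new=(18,12) → add node 9 parent=8 cost=18
10. q=(12,11) nearest=6 d=1 new=(12,11) → add node 10 parent=6 cost=13
11. q=(0,27) nearest=7 d=15 new=(12,14) → add node 11 parent=7 cost=16
12. q=(3,22) nearest=11 d=9 new=(10,16) → add node 12 parent=11 cost=18
13. q=(41,9) nearest=9 d=23 new=(20,10) → add node 13 parent=9 cost=20
14. q=(39,16) nearest=13 d=19 new=(22,12) → add node 14 parent=13 cost=22
15. q=(14,1) nearest=4 d=6 new=(10,4) → add node 15 parent=4 cost=10
16. q=(0,1) nearest=0 d=1 new=(0,1) → add node 16 parent=0 cost=1
17. q=(19,2) nearest=6 d=8 new=(14,8) → add node 17 parent=6 cost=14
18. q=(20,25) nearest=12 d=10 new=(12,18) → add node 18 parent=12 cost=20
19. q=(38,17) nearest=14 d=16 new=(24,14) → add node 19 parent=14 cost=24
20. q=(27,13) nearest=19 d=3 new=(26,13) → blocked by [26,35]×[13,19], reject
21. q=(22,0) nearest=17 d=8 new=(16,6) → add node 20 parent=17 cost=16

Path: 0 1 2 3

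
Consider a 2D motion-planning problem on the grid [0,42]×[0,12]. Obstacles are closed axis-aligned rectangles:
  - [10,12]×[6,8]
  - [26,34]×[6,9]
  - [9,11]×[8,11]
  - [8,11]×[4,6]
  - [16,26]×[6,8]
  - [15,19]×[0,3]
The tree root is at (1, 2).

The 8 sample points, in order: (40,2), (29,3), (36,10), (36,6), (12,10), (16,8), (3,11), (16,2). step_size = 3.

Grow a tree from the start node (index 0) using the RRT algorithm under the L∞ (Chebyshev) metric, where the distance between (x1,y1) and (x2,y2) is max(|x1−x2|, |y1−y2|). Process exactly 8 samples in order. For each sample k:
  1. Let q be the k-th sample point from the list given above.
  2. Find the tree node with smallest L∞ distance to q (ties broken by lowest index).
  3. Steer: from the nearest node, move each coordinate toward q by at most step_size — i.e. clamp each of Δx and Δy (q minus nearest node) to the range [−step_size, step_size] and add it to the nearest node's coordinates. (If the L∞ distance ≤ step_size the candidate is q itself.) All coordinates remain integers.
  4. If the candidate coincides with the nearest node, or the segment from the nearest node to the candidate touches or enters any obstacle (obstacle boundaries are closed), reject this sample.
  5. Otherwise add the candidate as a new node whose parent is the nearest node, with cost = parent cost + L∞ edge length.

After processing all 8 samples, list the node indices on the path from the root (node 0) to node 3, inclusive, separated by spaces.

Path: 0 1 2 3

1. q=(40,2) nearest=0 d=39 new=(4,2) → add node 1 parent=0 cost=3
2. q=(29,3) nearest=1 d=25 new=(7,3) → add node 2 parent=1 cost=6
3. q=(36,10) nearest=2 d=29 new=(10,6) → blocked by [10,12]×[6,8], reject
4. q=(36,6) nearest=2 d=29 new=(10,6) → blocked by [10,12]×[6,8], reject
5. q=(12,10) nearest=2 d=7 new=(10,6) → blocked by [10,12]×[6,8], reject
6. q=(16,8) nearest=2 d=9 new=(10,6) → blocked by [10,12]×[6,8], reject
7. q=(3,11) nearest=2 d=8 new=(4,6) → add node 3 parent=2 cost=9
8. q=(16,2) nearest=2 d=9 new=(10,2) → add node 4 parent=2 cost=9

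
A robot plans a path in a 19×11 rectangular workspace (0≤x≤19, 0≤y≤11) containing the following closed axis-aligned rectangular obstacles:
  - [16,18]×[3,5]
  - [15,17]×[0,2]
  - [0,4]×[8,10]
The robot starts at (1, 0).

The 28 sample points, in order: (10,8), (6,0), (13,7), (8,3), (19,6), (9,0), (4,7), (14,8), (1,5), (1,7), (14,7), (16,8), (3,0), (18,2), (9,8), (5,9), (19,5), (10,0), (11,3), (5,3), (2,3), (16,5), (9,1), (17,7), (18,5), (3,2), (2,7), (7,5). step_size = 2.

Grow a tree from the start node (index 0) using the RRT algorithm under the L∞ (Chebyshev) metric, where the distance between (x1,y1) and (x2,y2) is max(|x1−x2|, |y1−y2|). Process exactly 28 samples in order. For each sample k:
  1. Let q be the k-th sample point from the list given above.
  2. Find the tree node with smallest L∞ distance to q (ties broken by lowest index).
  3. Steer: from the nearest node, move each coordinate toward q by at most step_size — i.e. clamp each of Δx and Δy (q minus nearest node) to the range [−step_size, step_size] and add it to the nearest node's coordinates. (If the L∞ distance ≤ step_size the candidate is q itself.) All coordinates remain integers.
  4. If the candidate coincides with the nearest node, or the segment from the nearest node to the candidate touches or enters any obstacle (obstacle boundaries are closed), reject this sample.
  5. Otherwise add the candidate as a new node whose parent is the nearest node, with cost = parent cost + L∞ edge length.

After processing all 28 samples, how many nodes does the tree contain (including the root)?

1. q=(10,8) nearest=0 d=9 new=(3,2) → add node 1 parent=0 cost=2
2. q=(6,0) nearest=1 d=3 new=(5,0) → add node 2 parent=1 cost=4
3. q=(13,7) nearest=2 d=8 new=(7,2) → add node 3 parent=2 cost=6
4. q=(8,3) nearest=3 d=1 new=(8,3) → add node 4 parent=3 cost=7
5. q=(19,6) nearest=4 d=11 new=(10,5) → add node 5 parent=4 cost=9
6. q=(9,0) nearest=3 d=2 new=(9,0) → add node 6 parent=3 cost=8
7. q=(4,7) nearest=4 d=4 new=(6,5) → add node 7 parent=4 cost=9
8. q=(14,8) nearest=5 d=4 new=(12,7) → add node 8 parent=5 cost=11
9. q=(1,5) nearest=1 d=3 new=(1,4) → add node 9 parent=1 cost=4
10. q=(1,7) nearest=9 d=3 new=(1,6) → add node 10 parent=9 cost=6
11. q=(14,7) nearest=8 d=2 new=(14,7) → add node 11 parent=8 cost=13
12. q=(16,8) nearest=11 d=2 new=(16,8) → add node 12 parent=11 cost=15
13. q=(3,0) nearest=0 d=2 new=(3,0) → add node 13 parent=0 cost=2
14. q=(18,2) nearest=11 d=5 new=(16,5) → blocked by [16,18]×[3,5], reject
15. q=(9,8) nearest=5 d=3 new=(9,7) → add node 14 parent=5 cost=11
16. q=(5,9) nearest=7 d=4 new=(5,7) → add node 15 parent=7 cost=11
17. q=(19,5) nearest=12 d=3 new=(18,6) → add node 16 parent=12 cost=17
18. q=(10,0) nearest=6 d=1 new=(10,0) → add node 17 parent=6 cost=9
19. q=(11,3) nearest=5 d=2 new=(11,3) → add node 18 parent=5 cost=11
20. q=(5,3) nearest=1 d=2 new=(5,3) → add node 19 parent=1 cost=4
21. q=(2,3) nearest=1 d=1 new=(2,3) → add node 20 parent=1 cost=3
22. q=(16,5) nearest=11 d=2 new=(16,5) → blocked by [16,18]×[3,5], reject
23. q=(9,1) nearest=6 d=1 new=(9,1) → add node 21 parent=6 cost=9
24. q=(17,7) nearest=12 d=1 new=(17,7) → add node 22 parent=12 cost=16
25. q=(18,5) nearest=16 d=1 new=(18,5) → blocked by [16,18]×[3,5], reject
26. q=(3,2) nearest=1 d=0 → coincident, reject
27. q=(2,7) nearest=10 d=1 new=(2,7) → add node 23 parent=10 cost=7
28. q=(7,5) nearest=7 d=1 new=(7,5) → add node 24 parent=7 cost=10

Node count: 25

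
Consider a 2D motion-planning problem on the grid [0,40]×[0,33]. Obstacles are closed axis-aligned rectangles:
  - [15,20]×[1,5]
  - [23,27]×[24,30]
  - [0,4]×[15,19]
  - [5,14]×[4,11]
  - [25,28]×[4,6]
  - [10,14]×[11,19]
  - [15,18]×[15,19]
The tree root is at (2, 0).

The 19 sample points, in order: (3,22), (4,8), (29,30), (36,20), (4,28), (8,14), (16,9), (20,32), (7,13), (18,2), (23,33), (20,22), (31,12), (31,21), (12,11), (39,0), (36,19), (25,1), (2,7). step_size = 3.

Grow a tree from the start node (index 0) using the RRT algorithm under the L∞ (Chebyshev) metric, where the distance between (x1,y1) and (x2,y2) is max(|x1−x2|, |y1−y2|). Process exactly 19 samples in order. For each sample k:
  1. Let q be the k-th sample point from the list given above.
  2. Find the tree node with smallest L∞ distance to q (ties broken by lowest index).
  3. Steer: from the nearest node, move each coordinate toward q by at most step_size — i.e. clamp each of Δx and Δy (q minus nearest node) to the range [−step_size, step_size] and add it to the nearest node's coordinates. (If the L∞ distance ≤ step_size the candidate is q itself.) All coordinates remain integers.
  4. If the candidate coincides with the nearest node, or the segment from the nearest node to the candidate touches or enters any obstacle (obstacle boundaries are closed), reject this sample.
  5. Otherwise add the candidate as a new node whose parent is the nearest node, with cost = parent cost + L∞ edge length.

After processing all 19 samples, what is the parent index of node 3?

Parent of node 3: 2

1. q=(3,22) nearest=0 d=22 new=(3,3) → add node 1 parent=0 cost=3
2. q=(4,8) nearest=1 d=5 new=(4,6) → add node 2 parent=1 cost=6
3. q=(29,30) nearest=2 d=25 new=(7,9) → blocked by [5,14]×[4,11], reject
4. q=(36,20) nearest=2 d=32 new=(7,9) → blocked by [5,14]×[4,11], reject
5. q=(4,28) nearest=2 d=22 new=(4,9) → add node 3 parent=2 cost=9
6. q=(8,14) nearest=3 d=5 new=(7,12) → blocked by [5,14]×[4,11], reject
7. q=(16,9) nearest=2 d=12 new=(7,9) → blocked by [5,14]×[4,11], reject
8. q=(20,32) nearest=3 d=23 new=(7,12) → blocked by [5,14]×[4,11], reject
9. q=(7,13) nearest=3 d=4 new=(7,12) → blocked by [5,14]×[4,11], reject
10. q=(18,2) nearest=2 d=14 new=(7,3) → blocked by [5,14]×[4,11], reject
11. q=(23,33) nearest=3 d=24 new=(7,12) → blocked by [5,14]×[4,11], reject
12. q=(20,22) nearest=2 d=16 new=(7,9) → blocked by [5,14]×[4,11], reject
13. q=(31,12) nearest=2 d=27 new=(7,9) → blocked by [5,14]×[4,11], reject
14. q=(31,21) nearest=2 d=27 new=(7,9) → blocked by [5,14]×[4,11], reject
15. q=(12,11) nearest=2 d=8 new=(7,9) → blocked by [5,14]×[4,11], reject
16. q=(39,0) nearest=2 d=35 new=(7,3) → blocked by [5,14]×[4,11], reject
17. q=(36,19) nearest=2 d=32 new=(7,9) → blocked by [5,14]×[4,11], reject
18. q=(25,1) nearest=2 d=21 new=(7,3) → blocked by [5,14]×[4,11], reject
19. q=(2,7) nearest=2 d=2 new=(2,7) → add node 4 parent=2 cost=8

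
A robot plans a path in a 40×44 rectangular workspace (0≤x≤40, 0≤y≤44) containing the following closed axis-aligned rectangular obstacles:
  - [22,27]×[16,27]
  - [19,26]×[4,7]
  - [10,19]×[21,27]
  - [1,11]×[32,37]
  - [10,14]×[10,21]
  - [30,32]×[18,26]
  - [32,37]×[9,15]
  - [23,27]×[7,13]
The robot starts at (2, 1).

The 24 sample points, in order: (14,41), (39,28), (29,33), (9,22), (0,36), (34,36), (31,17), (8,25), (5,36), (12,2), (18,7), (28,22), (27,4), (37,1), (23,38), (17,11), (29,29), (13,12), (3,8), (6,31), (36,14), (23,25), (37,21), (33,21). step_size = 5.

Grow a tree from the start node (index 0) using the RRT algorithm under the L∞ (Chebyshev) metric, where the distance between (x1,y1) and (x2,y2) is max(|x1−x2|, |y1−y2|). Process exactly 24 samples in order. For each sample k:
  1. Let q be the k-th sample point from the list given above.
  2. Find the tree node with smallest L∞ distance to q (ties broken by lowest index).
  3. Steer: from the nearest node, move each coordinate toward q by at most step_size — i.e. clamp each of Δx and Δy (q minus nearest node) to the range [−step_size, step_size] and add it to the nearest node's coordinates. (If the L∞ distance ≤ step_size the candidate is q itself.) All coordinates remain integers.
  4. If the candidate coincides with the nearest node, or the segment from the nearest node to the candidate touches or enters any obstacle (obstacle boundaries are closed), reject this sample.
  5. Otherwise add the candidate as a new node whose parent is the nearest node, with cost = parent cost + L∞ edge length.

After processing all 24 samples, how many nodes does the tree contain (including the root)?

Node count: 12

1. q=(14,41) nearest=0 d=40 new=(7,6) → add node 1 parent=0 cost=5
2. q=(39,28) nearest=1 d=32 new=(12,11) → blocked by [10,14]×[10,21], reject
3. q=(29,33) nearest=1 d=27 new=(12,11) → blocked by [10,14]×[10,21], reject
4. q=(9,22) nearest=1 d=16 new=(9,11) → add node 2 parent=1 cost=10
5. q=(0,36) nearest=2 d=25 new=(4,16) → add node 3 parent=2 cost=15
6. q=(34,36) nearest=2 d=25 new=(14,16) → blocked by [10,14]×[10,21], reject
7. q=(31,17) nearest=2 d=22 new=(14,16) → blocked by [10,14]×[10,21], reject
8. q=(8,25) nearest=3 d=9 new=(8,21) → add node 4 parent=3 cost=20
9. q=(5,36) nearest=4 d=15 new=(5,26) → add node 5 parent=4 cost=25
10. q=(12,2) nearest=1 d=5 new=(12,2) → add node 6 parent=1 cost=10
11. q=(18,7) nearest=6 d=6 new=(17,7) → add node 7 parent=6 cost=15
12. q=(28,22) nearest=7 d=15 new=(22,12) → add node 8 parent=7 cost=20
13. q=(27,4) nearest=8 d=8 new=(27,7) → blocked by [23,27]×[7,13], reject
14. q=(37,1) nearest=8 d=15 new=(27,7) → blocked by [23,27]×[7,13], reject
15. q=(23,38) nearest=4 d=17 new=(13,26) → blocked by [10,19]×[21,27], reject
16. q=(17,11) nearest=7 d=4 new=(17,11) → add node 9 parent=7 cost=19
17. q=(29,29) nearest=8 d=17 new=(27,17) → blocked by [22,27]×[16,27], reject
18. q=(13,12) nearest=2 d=4 new=(13,12) → blocked by [10,14]×[10,21], reject
19. q=(3,8) nearest=1 d=4 new=(3,8) → add node 10 parent=1 cost=9
20. q=(6,31) nearest=5 d=5 new=(6,31) → add node 11 parent=5 cost=30
21. q=(36,14) nearest=8 d=14 new=(27,14) → blocked by [23,27]×[7,13], reject
22. q=(23,25) nearest=8 d=13 new=(23,17) → blocked by [22,27]×[16,27], reject
23. q=(37,21) nearest=8 d=15 new=(27,17) → blocked by [22,27]×[16,27], reject
24. q=(33,21) nearest=8 d=11 new=(27,17) → blocked by [22,27]×[16,27], reject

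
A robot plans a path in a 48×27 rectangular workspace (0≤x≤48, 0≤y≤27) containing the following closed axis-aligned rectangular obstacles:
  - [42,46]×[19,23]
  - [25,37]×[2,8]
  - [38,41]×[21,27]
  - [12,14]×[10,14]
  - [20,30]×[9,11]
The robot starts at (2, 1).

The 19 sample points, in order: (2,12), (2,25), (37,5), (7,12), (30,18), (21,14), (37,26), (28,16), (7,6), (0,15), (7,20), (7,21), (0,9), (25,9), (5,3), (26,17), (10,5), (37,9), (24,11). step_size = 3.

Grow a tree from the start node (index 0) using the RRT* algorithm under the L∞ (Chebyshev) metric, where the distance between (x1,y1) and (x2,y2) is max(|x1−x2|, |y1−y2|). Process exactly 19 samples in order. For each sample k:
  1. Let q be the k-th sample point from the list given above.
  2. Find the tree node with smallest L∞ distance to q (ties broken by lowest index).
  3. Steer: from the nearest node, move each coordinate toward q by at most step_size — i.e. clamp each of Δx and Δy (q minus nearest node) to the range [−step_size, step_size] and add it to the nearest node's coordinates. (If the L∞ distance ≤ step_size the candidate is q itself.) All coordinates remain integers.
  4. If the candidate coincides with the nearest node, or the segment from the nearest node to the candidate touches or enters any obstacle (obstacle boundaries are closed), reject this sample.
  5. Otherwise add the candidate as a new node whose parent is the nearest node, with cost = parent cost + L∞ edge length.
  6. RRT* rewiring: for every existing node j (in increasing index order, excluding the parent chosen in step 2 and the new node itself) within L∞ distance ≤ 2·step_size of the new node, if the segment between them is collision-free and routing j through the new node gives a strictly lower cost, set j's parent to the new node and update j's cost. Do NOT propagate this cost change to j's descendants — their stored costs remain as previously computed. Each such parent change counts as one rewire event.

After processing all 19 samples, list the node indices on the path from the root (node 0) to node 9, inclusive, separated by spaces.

Path: 0 1 2 4 8 9

1. q=(2,12) nearest=0 d=11 new=(2,4) → add node 1 parent=0 cost=3
2. q=(2,25) nearest=1 d=21 new=(2,7) → add node 2 parent=1 cost=6
3. q=(37,5) nearest=0 d=35 new=(5,4) → add node 3 parent=0 cost=3
4. q=(7,12) nearest=2 d=5 new=(5,10) → add node 4 parent=2 cost=9
5. q=(30,18) nearest=3 d=25 new=(8,7) → add node 5 parent=3 cost=6
6. q=(21,14) nearest=5 d=13 new=(11,10) → add node 6 parent=5 cost=9
7. q=(37,26) nearest=6 d=26 new=(14,13) → blocked by [12,14]×[10,14], reject
8. q=(28,16) nearest=6 d=17 new=(14,13) → blocked by [12,14]×[10,14], reject
9. q=(7,6) nearest=5 d=1 new=(7,6) → add node 7 parent=5 cost=7
10. q=(0,15) nearest=4 d=5 new=(2,13) → add node 8 parent=4 cost=12
11. q=(7,20) nearest=8 d=7 new=(5,16) → add node 9 parent=8 cost=15
12. q=(7,21) nearest=9 d=5 new=(7,19) → add node 10 parent=9 cost=18
13. q=(0,9) nearest=2 d=2 new=(0,9) → add node 11 parent=2 cost=8
14. q=(25,9) nearest=6 d=14 new=(14,9) → add node 12 parent=6 cost=12
15. q=(5,3) nearest=3 d=1 new=(5,3) → add node 13 parent=3 cost=4
16. q=(26,17) nearest=12 d=12 new=(17,12) → add node 14 parent=12 cost=15
17. q=(10,5) nearest=5 d=2 new=(10,5) → add node 15 parent=5 cost=8
18. q=(37,9) nearest=14 d=20 new=(20,9) → blocked by [20,30]×[9,11], reject
19. q=(24,11) nearest=14 d=7 new=(20,11) → blocked by [20,30]×[9,11], reject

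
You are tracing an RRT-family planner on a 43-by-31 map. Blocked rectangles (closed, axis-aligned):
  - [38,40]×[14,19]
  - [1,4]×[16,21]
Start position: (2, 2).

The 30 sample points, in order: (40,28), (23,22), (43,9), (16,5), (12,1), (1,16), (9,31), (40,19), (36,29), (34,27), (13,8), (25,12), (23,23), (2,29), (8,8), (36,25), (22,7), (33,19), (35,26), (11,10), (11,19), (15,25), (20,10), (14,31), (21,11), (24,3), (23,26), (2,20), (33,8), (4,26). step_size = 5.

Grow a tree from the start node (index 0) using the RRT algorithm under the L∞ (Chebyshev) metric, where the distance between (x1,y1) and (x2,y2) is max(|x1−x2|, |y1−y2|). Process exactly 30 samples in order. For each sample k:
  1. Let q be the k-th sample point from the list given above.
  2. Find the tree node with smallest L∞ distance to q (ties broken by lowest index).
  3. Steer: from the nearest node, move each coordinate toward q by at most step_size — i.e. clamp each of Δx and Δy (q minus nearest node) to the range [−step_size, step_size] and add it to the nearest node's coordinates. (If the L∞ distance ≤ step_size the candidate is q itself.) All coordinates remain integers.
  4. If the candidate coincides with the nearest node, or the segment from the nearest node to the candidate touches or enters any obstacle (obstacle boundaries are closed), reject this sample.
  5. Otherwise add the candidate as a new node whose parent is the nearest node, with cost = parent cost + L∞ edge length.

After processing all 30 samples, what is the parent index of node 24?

Parent of node 24: 22

1. q=(40,28) nearest=0 d=38 new=(7,7) → add node 1 parent=0 cost=5
2. q=(23,22) nearest=1 d=16 new=(12,12) → add node 2 parent=1 cost=10
3. q=(43,9) nearest=2 d=31 new=(17,9) → add node 3 parent=2 cost=15
4. q=(16,5) nearest=3 d=4 new=(16,5) → add node 4 parent=3 cost=19
5. q=(12,1) nearest=4 d=4 new=(12,1) → add node 5 parent=4 cost=23
6. q=(1,16) nearest=1 d=9 new=(2,12) → add node 6 parent=1 cost=10
7. q=(9,31) nearest=2 d=19 new=(9,17) → add node 7 parent=2 cost=15
8. q=(40,19) nearest=3 d=23 new=(22,14) → add node 8 parent=3 cost=20
9. q=(36,29) nearest=8 d=15 new=(27,19) → add node 9 parent=8 cost=25
10. q=(34,27) nearest=9 d=8 new=(32,24) → add node 10 parent=9 cost=30
11. q=(13,8) nearest=4 d=3 new=(13,8) → add node 11 parent=4 cost=22
12. q=(25,12) nearest=8 d=3 new=(25,12) → add node 12 parent=8 cost=23
13. q=(23,23) nearest=9 d=4 new=(23,23) → add node 13 parent=9 cost=29
14. q=(2,29) nearest=7 d=12 new=(4,22) → add node 14 parent=7 cost=20
15. q=(8,8) nearest=1 d=1 new=(8,8) → add node 15 parent=1 cost=6
16. q=(36,25) nearest=10 d=4 new=(36,25) → add node 16 parent=10 cost=34
17. q=(22,7) nearest=3 d=5 new=(22,7) → add node 17 parent=3 cost=20
18. q=(33,19) nearest=10 d=5 new=(33,19) → add node 18 parent=10 cost=35
19. q=(35,26) nearest=16 d=1 new=(35,26) → add node 19 parent=16 cost=35
20. q=(11,10) nearest=2 d=2 new=(11,10) → add node 20 parent=2 cost=12
21. q=(11,19) nearest=7 d=2 new=(11,19) → add node 21 parent=7 cost=17
22. q=(15,25) nearest=21 d=6 new=(15,24) → add node 22 parent=21 cost=22
23. q=(20,10) nearest=3 d=3 new=(20,10) → add node 23 parent=3 cost=18
24. q=(14,31) nearest=22 d=7 new=(14,29) → add node 24 parent=22 cost=27
25. q=(21,11) nearest=23 d=1 new=(21,11) → add node 25 parent=23 cost=19
26. q=(24,3) nearest=17 d=4 new=(24,3) → add node 26 parent=17 cost=24
27. q=(23,26) nearest=13 d=3 new=(23,26) → add node 27 parent=13 cost=32
28. q=(2,20) nearest=14 d=2 new=(2,20) → blocked by [1,4]×[16,21], reject
29. q=(33,8) nearest=12 d=8 new=(30,8) → add node 28 parent=12 cost=28
30. q=(4,26) nearest=14 d=4 new=(4,26) → add node 29 parent=14 cost=24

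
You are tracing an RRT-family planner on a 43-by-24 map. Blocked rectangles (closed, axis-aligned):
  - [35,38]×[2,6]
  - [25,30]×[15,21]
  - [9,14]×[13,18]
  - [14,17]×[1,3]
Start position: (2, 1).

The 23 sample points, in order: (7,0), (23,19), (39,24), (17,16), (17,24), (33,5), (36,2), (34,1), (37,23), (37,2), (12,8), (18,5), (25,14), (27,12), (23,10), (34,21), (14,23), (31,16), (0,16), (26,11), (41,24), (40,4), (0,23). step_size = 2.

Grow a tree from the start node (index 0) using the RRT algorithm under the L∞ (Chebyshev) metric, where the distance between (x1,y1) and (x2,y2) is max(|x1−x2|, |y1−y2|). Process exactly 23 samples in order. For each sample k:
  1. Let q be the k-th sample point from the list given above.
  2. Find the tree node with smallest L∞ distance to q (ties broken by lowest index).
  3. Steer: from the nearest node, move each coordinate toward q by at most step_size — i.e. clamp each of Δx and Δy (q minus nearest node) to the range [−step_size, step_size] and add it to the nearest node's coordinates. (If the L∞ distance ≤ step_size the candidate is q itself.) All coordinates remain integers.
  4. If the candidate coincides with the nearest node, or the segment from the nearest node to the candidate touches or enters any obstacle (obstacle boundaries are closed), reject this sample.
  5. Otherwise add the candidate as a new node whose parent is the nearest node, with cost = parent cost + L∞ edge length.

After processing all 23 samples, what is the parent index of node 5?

1. q=(7,0) nearest=0 d=5 new=(4,0) → add node 1 parent=0 cost=2
2. q=(23,19) nearest=1 d=19 new=(6,2) → add node 2 parent=1 cost=4
3. q=(39,24) nearest=2 d=33 new=(8,4) → add node 3 parent=2 cost=6
4. q=(17,16) nearest=3 d=12 new=(10,6) → add node 4 parent=3 cost=8
5. q=(17,24) nearest=4 d=18 new=(12,8) → add node 5 parent=4 cost=10
6. q=(33,5) nearest=5 d=21 new=(14,6) → add node 6 parent=5 cost=12
7. q=(36,2) nearest=6 d=22 new=(16,4) → add node 7 parent=6 cost=14
8. q=(34,1) nearest=7 d=18 new=(18,2) → blocked by [14,17]×[1,3], reject
9. q=(37,23) nearest=7 d=21 new=(18,6) → add node 8 parent=7 cost=16
10. q=(37,2) nearest=8 d=19 new=(20,4) → add node 9 parent=8 cost=18
11. q=(12,8) nearest=5 d=0 → coincident, reject
12. q=(18,5) nearest=8 d=1 new=(18,5) → add node 10 parent=8 cost=17
13. q=(25,14) nearest=8 d=8 new=(20,8) → add node 11 parent=8 cost=18
14. q=(27,12) nearest=11 d=7 new=(22,10) → add node 12 parent=11 cost=20
15. q=(23,10) nearest=12 d=1 new=(23,10) → add node 13 parent=12 cost=21
16. q=(34,21) nearest=13 d=11 new=(25,12) → add node 14 parent=13 cost=23
17. q=(14,23) nearest=14 d=11 new=(23,14) → add node 15 parent=14 cost=25
18. q=(31,16) nearest=14 d=6 new=(27,14) → add node 16 parent=14 cost=25
19. q=(0,16) nearest=4 d=10 new=(8,8) → add node 17 parent=4 cost=10
20. q=(26,11) nearest=14 d=1 new=(26,11) → add node 18 parent=14 cost=24
21. q=(41,24) nearest=16 d=14 new=(29,16) → blocked by [25,30]×[15,21], reject
22. q=(40,4) nearest=16 d=13 new=(29,12) → add node 19 parent=16 cost=27
23. q=(0,23) nearest=5 d=15 new=(10,10) → add node 20 parent=5 cost=12

Parent of node 5: 4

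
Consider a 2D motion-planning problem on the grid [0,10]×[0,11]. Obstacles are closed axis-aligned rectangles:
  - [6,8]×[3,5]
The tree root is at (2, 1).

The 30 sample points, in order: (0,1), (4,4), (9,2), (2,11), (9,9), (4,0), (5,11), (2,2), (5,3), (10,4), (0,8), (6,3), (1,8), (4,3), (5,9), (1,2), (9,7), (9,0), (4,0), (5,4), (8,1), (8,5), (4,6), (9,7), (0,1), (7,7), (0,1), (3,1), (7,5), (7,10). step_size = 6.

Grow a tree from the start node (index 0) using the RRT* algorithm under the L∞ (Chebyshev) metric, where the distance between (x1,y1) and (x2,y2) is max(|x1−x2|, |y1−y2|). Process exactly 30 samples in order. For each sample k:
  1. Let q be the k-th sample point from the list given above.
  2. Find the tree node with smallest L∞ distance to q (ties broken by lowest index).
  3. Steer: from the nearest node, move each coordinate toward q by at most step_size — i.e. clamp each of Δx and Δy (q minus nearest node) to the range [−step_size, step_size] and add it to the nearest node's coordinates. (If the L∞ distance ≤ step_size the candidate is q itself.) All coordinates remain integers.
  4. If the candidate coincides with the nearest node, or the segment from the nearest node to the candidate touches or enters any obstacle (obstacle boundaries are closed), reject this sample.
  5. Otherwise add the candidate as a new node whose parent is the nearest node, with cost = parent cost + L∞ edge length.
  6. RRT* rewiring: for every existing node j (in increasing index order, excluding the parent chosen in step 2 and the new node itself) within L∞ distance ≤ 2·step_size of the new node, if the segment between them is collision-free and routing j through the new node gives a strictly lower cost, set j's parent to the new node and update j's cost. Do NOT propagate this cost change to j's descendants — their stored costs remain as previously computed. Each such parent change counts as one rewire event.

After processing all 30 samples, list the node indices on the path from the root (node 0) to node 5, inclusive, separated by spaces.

Path: 0 5

1. q=(0,1) nearest=0 d=2 new=(0,1) → add node 1 parent=0 cost=2
2. q=(4,4) nearest=0 d=3 new=(4,4) → add node 2 parent=0 cost=3
3. q=(9,2) nearest=2 d=5 new=(9,2) → blocked by [6,8]×[3,5], reject
4. q=(2,11) nearest=2 d=7 new=(2,10) → add node 3 parent=2 cost=9
5. q=(9,9) nearest=2 d=5 new=(9,9) → add node 4 parent=2 cost=8
6. q=(4,0) nearest=0 d=2 new=(4,0) → add node 5 parent=0 cost=2
7. q=(5,11) nearest=3 d=3 new=(5,11) → add node 6 parent=3 cost=12
8. q=(2,2) nearest=0 d=1 new=(2,2) → add node 7 parent=0 cost=1; rewire 6→7 (10<12)
9. q=(5,3) nearest=2 d=1 new=(5,3) → add node 8 parent=2 cost=4
10. q=(10,4) nearest=4 d=5 new=(10,4) → add node 9 parent=4 cost=13
11. q=(0,8) nearest=3 d=2 new=(0,8) → add node 10 parent=3 cost=11
12. q=(6,3) nearest=8 d=1 new=(6,3) → blocked by [6,8]×[3,5], reject
13. q=(1,8) nearest=10 d=1 new=(1,8) → add node 11 parent=10 cost=12
14. q=(4,3) nearest=2 d=1 new=(4,3) → add node 12 parent=2 cost=4; rewire 10→12 (9<11); rewire 11→12 (9<12)
15. q=(5,9) nearest=6 d=2 new=(5,9) → add node 13 parent=6 cost=12
16. q=(1,2) nearest=0 d=1 new=(1,2) → add node 14 parent=0 cost=1; rewire 10→14 (7<9); rewire 11→14 (7<9); rewire 13→14 (8<12)
17. q=(9,7) nearest=4 d=2 new=(9,7) → add node 15 parent=4 cost=10
18. q=(9,0) nearest=8 d=4 new=(9,0) → add node 16 parent=8 cost=8; rewire 9→16 (12<13)
19. q=(4,0) nearest=5 d=0 → coincident, reject
20. q=(5,4) nearest=2 d=1 new=(5,4) → add node 17 parent=2 cost=4
21. q=(8,1) nearest=16 d=1 new=(8,1) → add node 18 parent=16 cost=9
22. q=(8,5) nearest=9 d=2 new=(8,5) → blocked by [6,8]×[3,5], reject
23. q=(4,6) nearest=2 d=2 new=(4,6) → add node 19 parent=2 cost=5
24. q=(9,7) nearest=15 d=0 → coincident, reject
25. q=(0,1) nearest=1 d=0 → coincident, reject
26. q=(7,7) nearest=4 d=2 new=(7,7) → add node 20 parent=4 cost=10
27. q=(0,1) nearest=1 d=0 → coincident, reject
28. q=(3,1) nearest=0 d=1 new=(3,1) → add node 21 parent=0 cost=1; rewire 8→21 (3<4); rewire 12→21 (3<4); rewire 16→21 (7<8); rewire 18→21 (6<9); rewire 20→21 (7<10)
29. q=(7,5) nearest=8 d=2 new=(7,5) → blocked by [6,8]×[3,5], reject
30. q=(7,10) nearest=4 d=2 new=(7,10) → add node 22 parent=4 cost=10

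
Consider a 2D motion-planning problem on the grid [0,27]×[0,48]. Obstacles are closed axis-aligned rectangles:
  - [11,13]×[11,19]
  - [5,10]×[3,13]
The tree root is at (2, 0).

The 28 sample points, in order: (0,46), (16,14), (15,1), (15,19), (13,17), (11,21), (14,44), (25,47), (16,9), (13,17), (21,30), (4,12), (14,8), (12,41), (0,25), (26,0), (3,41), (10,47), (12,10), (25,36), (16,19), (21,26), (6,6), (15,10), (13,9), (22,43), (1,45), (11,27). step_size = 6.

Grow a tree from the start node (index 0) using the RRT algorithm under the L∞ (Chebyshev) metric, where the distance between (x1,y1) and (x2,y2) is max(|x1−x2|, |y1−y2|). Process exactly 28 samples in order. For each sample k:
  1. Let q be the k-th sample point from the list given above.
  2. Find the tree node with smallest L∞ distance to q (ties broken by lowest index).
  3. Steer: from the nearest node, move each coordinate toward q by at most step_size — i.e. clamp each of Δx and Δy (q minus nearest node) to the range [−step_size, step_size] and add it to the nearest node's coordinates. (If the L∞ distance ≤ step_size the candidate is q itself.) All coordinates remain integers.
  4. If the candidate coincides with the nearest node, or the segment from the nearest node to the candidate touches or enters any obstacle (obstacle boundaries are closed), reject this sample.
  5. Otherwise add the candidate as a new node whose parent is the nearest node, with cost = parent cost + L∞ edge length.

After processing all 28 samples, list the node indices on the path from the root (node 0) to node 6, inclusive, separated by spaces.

1. q=(0,46) nearest=0 d=46 new=(0,6) → add node 1 parent=0 cost=6
2. q=(16,14) nearest=0 d=14 new=(8,6) → blocked by [5,10]×[3,13], reject
3. q=(15,1) nearest=0 d=13 new=(8,1) → add node 2 parent=0 cost=6
4. q=(15,19) nearest=1 d=15 new=(6,12) → blocked by [5,10]×[3,13], reject
5. q=(13,17) nearest=1 d=13 new=(6,12) → blocked by [5,10]×[3,13], reject
6. q=(11,21) nearest=1 d=15 new=(6,12) → blocked by [5,10]×[3,13], reject
7. q=(14,44) nearest=1 d=38 new=(6,12) → blocked by [5,10]×[3,13], reject
8. q=(25,47) nearest=1 d=41 new=(6,12) → blocked by [5,10]×[3,13], reject
9. q=(16,9) nearest=2 d=8 new=(14,7) → blocked by [5,10]×[3,13], reject
10. q=(13,17) nearest=1 d=13 new=(6,12) → blocked by [5,10]×[3,13], reject
11. q=(21,30) nearest=1 d=24 new=(6,12) → blocked by [5,10]×[3,13], reject
12. q=(4,12) nearest=1 d=6 new=(4,12) → add node 3 parent=1 cost=12
13. q=(14,8) nearest=2 d=7 new=(14,7) → blocked by [5,10]×[3,13], reject
14. q=(12,41) nearest=3 d=29 new=(10,18) → blocked by [5,10]×[3,13], reject
15. q=(0,25) nearest=3 d=13 new=(0,18) → add node 4 parent=3 cost=18
16. q=(26,0) nearest=2 d=18 new=(14,0) → add node 5 parent=2 cost=12
17. q=(3,41) nearest=4 d=23 new=(3,24) → add node 6 parent=4 cost=24
18. q=(10,47) nearest=6 d=23 new=(9,30) → add node 7 parent=6 cost=30
19. q=(12,10) nearest=3 d=8 new=(10,10) → blocked by [5,10]×[3,13], reject
20. q=(25,36) nearest=7 d=16 new=(15,36) → add node 8 parent=7 cost=36
21. q=(16,19) nearest=7 d=11 new=(15,24) → add node 9 parent=7 cost=36
22. q=(21,26) nearest=9 d=6 new=(21,26) → add node 10 parent=9 cost=42
23. q=(6,6) nearest=2 d=5 new=(6,6) → blocked by [5,10]×[3,13], reject
24. q=(15,10) nearest=2 d=9 new=(14,7) → blocked by [5,10]×[3,13], reject
25. q=(13,9) nearest=2 d=8 new=(13,7) → blocked by [5,10]×[3,13], reject
26. q=(22,43) nearest=8 d=7 new=(21,42) → add node 11 parent=8 cost=42
27. q=(1,45) nearest=8 d=14 new=(9,42) → add node 12 parent=8 cost=42
28. q=(11,27) nearest=7 d=3 new=(11,27) → add node 13 parent=7 cost=33

Path: 0 1 3 4 6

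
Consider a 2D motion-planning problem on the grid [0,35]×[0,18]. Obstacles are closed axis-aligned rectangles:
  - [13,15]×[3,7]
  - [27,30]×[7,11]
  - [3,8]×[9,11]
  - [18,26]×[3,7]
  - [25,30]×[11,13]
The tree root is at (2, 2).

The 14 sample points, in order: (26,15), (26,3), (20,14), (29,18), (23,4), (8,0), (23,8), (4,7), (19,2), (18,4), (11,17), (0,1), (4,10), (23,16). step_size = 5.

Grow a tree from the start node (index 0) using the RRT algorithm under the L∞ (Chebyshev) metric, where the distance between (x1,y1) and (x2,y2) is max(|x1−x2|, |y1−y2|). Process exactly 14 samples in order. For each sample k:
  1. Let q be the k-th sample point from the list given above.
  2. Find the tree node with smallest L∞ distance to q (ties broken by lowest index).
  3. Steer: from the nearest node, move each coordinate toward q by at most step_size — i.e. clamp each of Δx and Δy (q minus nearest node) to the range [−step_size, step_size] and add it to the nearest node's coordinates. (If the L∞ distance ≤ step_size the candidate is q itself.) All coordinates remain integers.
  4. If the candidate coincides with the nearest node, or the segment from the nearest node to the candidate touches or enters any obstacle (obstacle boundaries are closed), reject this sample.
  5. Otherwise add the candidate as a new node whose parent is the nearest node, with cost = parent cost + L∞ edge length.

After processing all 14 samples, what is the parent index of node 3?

1. q=(26,15) nearest=0 d=24 new=(7,7) → add node 1 parent=0 cost=5
2. q=(26,3) nearest=1 d=19 new=(12,3) → add node 2 parent=1 cost=10
3. q=(20,14) nearest=2 d=11 new=(17,8) → blocked by [13,15]×[3,7], reject
4. q=(29,18) nearest=2 d=17 new=(17,8) → blocked by [13,15]×[3,7], reject
5. q=(23,4) nearest=2 d=11 new=(17,4) → blocked by [13,15]×[3,7], reject
6. q=(8,0) nearest=2 d=4 new=(8,0) → add node 3 parent=2 cost=14
7. q=(23,8) nearest=2 d=11 new=(17,8) → blocked by [13,15]×[3,7], reject
8. q=(4,7) nearest=1 d=3 new=(4,7) → add node 4 parent=1 cost=8
9. q=(19,2) nearest=2 d=7 new=(17,2) → add node 5 parent=2 cost=15
10. q=(18,4) nearest=5 d=2 new=(18,4) → blocked by [18,26]×[3,7], reject
11. q=(11,17) nearest=1 d=10 new=(11,12) → add node 6 parent=1 cost=10
12. q=(0,1) nearest=0 d=2 new=(0,1) → add node 7 parent=0 cost=2
13. q=(4,10) nearest=1 d=3 new=(4,10) → blocked by [3,8]×[9,11], reject
14. q=(23,16) nearest=6 d=12 new=(16,16) → add node 8 parent=6 cost=15

Parent of node 3: 2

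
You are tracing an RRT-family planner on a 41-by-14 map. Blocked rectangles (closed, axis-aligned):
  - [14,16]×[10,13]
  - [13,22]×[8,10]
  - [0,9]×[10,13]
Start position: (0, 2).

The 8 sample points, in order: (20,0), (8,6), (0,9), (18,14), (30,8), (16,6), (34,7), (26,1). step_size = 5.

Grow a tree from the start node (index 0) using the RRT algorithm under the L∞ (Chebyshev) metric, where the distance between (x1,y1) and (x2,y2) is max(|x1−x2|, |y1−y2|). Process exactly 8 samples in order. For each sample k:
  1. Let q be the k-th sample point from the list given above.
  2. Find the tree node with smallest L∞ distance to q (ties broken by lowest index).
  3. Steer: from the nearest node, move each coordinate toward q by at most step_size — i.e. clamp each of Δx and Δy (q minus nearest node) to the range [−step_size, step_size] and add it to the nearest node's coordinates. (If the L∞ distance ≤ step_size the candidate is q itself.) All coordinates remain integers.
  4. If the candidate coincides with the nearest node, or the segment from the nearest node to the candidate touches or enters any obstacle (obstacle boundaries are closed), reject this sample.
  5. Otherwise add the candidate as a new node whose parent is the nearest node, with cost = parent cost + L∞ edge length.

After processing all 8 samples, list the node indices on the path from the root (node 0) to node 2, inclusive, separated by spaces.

1. q=(20,0) nearest=0 d=20 new=(5,0) → add node 1 parent=0 cost=5
2. q=(8,6) nearest=1 d=6 new=(8,5) → add node 2 parent=1 cost=10
3. q=(0,9) nearest=0 d=7 new=(0,7) → add node 3 parent=0 cost=5
4. q=(18,14) nearest=2 d=10 new=(13,10) → blocked by [13,22]×[8,10], reject
5. q=(30,8) nearest=2 d=22 new=(13,8) → blocked by [13,22]×[8,10], reject
6. q=(16,6) nearest=2 d=8 new=(13,6) → add node 4 parent=2 cost=15
7. q=(34,7) nearest=4 d=21 new=(18,7) → add node 5 parent=4 cost=20
8. q=(26,1) nearest=5 d=8 new=(23,2) → add node 6 parent=5 cost=25

Path: 0 1 2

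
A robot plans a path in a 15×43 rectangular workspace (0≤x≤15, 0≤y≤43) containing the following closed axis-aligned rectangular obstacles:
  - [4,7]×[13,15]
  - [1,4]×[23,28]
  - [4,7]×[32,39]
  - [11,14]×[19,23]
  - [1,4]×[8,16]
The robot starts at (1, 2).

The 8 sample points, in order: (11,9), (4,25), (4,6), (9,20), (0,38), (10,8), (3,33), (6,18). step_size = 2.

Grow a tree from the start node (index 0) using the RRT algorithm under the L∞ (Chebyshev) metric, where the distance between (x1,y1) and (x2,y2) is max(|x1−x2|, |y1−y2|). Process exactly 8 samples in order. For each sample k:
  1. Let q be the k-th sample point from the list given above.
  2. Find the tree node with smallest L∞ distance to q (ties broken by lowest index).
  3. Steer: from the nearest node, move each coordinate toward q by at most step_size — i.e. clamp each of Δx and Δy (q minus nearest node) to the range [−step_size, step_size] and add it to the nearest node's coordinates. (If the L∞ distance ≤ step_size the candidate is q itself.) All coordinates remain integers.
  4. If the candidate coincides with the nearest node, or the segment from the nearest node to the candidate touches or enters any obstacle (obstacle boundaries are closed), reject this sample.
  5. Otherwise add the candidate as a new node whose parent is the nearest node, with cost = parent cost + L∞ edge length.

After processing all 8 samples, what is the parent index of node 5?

Parent of node 5: 3

1. q=(11,9) nearest=0 d=10 new=(3,4) → add node 1 parent=0 cost=2
2. q=(4,25) nearest=1 d=21 new=(4,6) → add node 2 parent=1 cost=4
3. q=(4,6) nearest=2 d=0 → coincident, reject
4. q=(9,20) nearest=2 d=14 new=(6,8) → add node 3 parent=2 cost=6
5. q=(0,38) nearest=3 d=30 new=(4,10) → blocked by [1,4]×[8,16], reject
6. q=(10,8) nearest=3 d=4 new=(8,8) → add node 4 parent=3 cost=8
7. q=(3,33) nearest=3 d=25 new=(4,10) → blocked by [1,4]×[8,16], reject
8. q=(6,18) nearest=3 d=10 new=(6,10) → add node 5 parent=3 cost=8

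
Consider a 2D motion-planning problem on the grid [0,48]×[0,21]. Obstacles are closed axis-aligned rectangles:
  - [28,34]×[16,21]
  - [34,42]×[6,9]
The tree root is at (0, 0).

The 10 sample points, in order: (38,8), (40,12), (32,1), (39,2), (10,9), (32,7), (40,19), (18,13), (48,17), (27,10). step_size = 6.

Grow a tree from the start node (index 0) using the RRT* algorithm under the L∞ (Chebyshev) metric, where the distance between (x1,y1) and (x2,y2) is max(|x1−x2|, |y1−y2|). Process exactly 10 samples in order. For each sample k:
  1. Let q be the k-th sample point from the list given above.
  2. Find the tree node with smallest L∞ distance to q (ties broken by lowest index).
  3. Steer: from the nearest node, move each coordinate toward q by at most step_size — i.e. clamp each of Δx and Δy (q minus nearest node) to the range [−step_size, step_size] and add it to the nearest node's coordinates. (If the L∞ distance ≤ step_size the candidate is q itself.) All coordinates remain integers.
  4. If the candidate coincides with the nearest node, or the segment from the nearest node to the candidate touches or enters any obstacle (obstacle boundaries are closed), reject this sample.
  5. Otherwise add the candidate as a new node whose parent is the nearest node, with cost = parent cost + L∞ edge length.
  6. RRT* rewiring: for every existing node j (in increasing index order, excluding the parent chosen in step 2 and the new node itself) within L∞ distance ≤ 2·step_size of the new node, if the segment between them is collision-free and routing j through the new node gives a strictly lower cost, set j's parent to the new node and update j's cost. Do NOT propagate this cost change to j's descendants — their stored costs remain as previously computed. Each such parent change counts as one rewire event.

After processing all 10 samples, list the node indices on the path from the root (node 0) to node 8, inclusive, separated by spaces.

1. q=(38,8) nearest=0 d=38 new=(6,6) → add node 1 parent=0 cost=6
2. q=(40,12) nearest=1 d=34 new=(12,12) → add node 2 parent=1 cost=12
3. q=(32,1) nearest=2 d=20 new=(18,6) → add node 3 parent=2 cost=18
4. q=(39,2) nearest=3 d=21 new=(24,2) → add node 4 parent=3 cost=24
5. q=(10,9) nearest=2 d=3 new=(10,9) → add node 5 parent=2 cost=15
6. q=(32,7) nearest=4 d=8 new=(30,7) → add node 6 parent=4 cost=30
7. q=(40,19) nearest=6 d=12 new=(36,13) → add node 7 parent=6 cost=36
8. q=(18,13) nearest=2 d=6 new=(18,13) → add node 8 parent=2 cost=18
9. q=(48,17) nearest=7 d=12 new=(42,17) → add node 9 parent=7 cost=42
10. q=(27,10) nearest=6 d=3 new=(27,10) → add node 10 parent=6 cost=33

Path: 0 1 2 8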